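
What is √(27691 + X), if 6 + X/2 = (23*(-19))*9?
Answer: √19813 ≈ 140.76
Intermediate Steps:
X = -7878 (X = -12 + 2*((23*(-19))*9) = -12 + 2*(-437*9) = -12 + 2*(-3933) = -12 - 7866 = -7878)
√(27691 + X) = √(27691 - 7878) = √19813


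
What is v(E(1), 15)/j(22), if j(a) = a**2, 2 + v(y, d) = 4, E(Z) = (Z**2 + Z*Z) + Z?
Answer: 1/242 ≈ 0.0041322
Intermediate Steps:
E(Z) = Z + 2*Z**2 (E(Z) = (Z**2 + Z**2) + Z = 2*Z**2 + Z = Z + 2*Z**2)
v(y, d) = 2 (v(y, d) = -2 + 4 = 2)
v(E(1), 15)/j(22) = 2/(22**2) = 2/484 = 2*(1/484) = 1/242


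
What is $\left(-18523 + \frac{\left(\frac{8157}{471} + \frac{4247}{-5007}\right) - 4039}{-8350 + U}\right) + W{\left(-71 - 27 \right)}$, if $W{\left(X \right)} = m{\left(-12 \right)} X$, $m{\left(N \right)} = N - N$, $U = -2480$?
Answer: $- \frac{157691512438303}{8513452170} \approx -18523.0$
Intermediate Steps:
$m{\left(N \right)} = 0$
$W{\left(X \right)} = 0$ ($W{\left(X \right)} = 0 X = 0$)
$\left(-18523 + \frac{\left(\frac{8157}{471} + \frac{4247}{-5007}\right) - 4039}{-8350 + U}\right) + W{\left(-71 - 27 \right)} = \left(-18523 + \frac{\left(\frac{8157}{471} + \frac{4247}{-5007}\right) - 4039}{-8350 - 2480}\right) + 0 = \left(-18523 + \frac{\left(8157 \cdot \frac{1}{471} + 4247 \left(- \frac{1}{5007}\right)\right) - 4039}{-10830}\right) + 0 = \left(-18523 + \left(\left(\frac{2719}{157} - \frac{4247}{5007}\right) - 4039\right) \left(- \frac{1}{10830}\right)\right) + 0 = \left(-18523 + \left(\frac{12947254}{786099} - 4039\right) \left(- \frac{1}{10830}\right)\right) + 0 = \left(-18523 - - \frac{3162106607}{8513452170}\right) + 0 = \left(-18523 + \frac{3162106607}{8513452170}\right) + 0 = - \frac{157691512438303}{8513452170} + 0 = - \frac{157691512438303}{8513452170}$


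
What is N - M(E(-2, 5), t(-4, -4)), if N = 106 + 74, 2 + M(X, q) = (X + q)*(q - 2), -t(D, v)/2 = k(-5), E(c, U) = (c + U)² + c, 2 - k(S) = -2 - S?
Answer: 182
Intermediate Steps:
k(S) = 4 + S (k(S) = 2 - (-2 - S) = 2 + (2 + S) = 4 + S)
E(c, U) = c + (U + c)² (E(c, U) = (U + c)² + c = c + (U + c)²)
t(D, v) = 2 (t(D, v) = -2*(4 - 5) = -2*(-1) = 2)
M(X, q) = -2 + (-2 + q)*(X + q) (M(X, q) = -2 + (X + q)*(q - 2) = -2 + (X + q)*(-2 + q) = -2 + (-2 + q)*(X + q))
N = 180
N - M(E(-2, 5), t(-4, -4)) = 180 - (-2 + 2² - 2*(-2 + (5 - 2)²) - 2*2 + (-2 + (5 - 2)²)*2) = 180 - (-2 + 4 - 2*(-2 + 3²) - 4 + (-2 + 3²)*2) = 180 - (-2 + 4 - 2*(-2 + 9) - 4 + (-2 + 9)*2) = 180 - (-2 + 4 - 2*7 - 4 + 7*2) = 180 - (-2 + 4 - 14 - 4 + 14) = 180 - 1*(-2) = 180 + 2 = 182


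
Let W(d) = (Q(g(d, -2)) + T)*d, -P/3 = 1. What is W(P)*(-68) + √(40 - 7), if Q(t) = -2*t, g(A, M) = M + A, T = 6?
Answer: 3264 + √33 ≈ 3269.7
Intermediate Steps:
P = -3 (P = -3*1 = -3)
g(A, M) = A + M
W(d) = d*(10 - 2*d) (W(d) = (-2*(d - 2) + 6)*d = (-2*(-2 + d) + 6)*d = ((4 - 2*d) + 6)*d = (10 - 2*d)*d = d*(10 - 2*d))
W(P)*(-68) + √(40 - 7) = (2*(-3)*(5 - 1*(-3)))*(-68) + √(40 - 7) = (2*(-3)*(5 + 3))*(-68) + √33 = (2*(-3)*8)*(-68) + √33 = -48*(-68) + √33 = 3264 + √33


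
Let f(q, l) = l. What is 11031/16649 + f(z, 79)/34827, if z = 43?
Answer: 385491908/579834723 ≈ 0.66483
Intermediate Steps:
11031/16649 + f(z, 79)/34827 = 11031/16649 + 79/34827 = 385491908/579834723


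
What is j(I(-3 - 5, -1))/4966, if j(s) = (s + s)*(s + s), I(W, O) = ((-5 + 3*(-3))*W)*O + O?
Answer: 25538/2483 ≈ 10.285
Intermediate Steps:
I(W, O) = O - 14*O*W (I(W, O) = ((-5 - 9)*W)*O + O = (-14*W)*O + O = -14*O*W + O = O - 14*O*W)
j(s) = 4*s² (j(s) = (2*s)*(2*s) = 4*s²)
j(I(-3 - 5, -1))/4966 = (4*(-(1 - 14*(-3 - 5)))²)/4966 = (4*(-(1 - 14*(-8)))²)*(1/4966) = (4*(-(1 + 112))²)*(1/4966) = (4*(-1*113)²)*(1/4966) = (4*(-113)²)*(1/4966) = (4*12769)*(1/4966) = 51076*(1/4966) = 25538/2483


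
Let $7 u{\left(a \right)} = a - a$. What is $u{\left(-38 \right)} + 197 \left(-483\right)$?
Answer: $-95151$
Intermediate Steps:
$u{\left(a \right)} = 0$ ($u{\left(a \right)} = \frac{a - a}{7} = \frac{1}{7} \cdot 0 = 0$)
$u{\left(-38 \right)} + 197 \left(-483\right) = 0 + 197 \left(-483\right) = 0 - 95151 = -95151$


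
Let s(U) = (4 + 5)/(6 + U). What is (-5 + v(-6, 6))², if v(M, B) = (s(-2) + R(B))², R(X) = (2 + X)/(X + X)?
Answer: 255025/20736 ≈ 12.299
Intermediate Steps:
s(U) = 9/(6 + U)
R(X) = (2 + X)/(2*X) (R(X) = (2 + X)/((2*X)) = (2 + X)*(1/(2*X)) = (2 + X)/(2*X))
v(M, B) = (9/4 + (2 + B)/(2*B))² (v(M, B) = (9/(6 - 2) + (2 + B)/(2*B))² = (9/4 + (2 + B)/(2*B))²)
(-5 + v(-6, 6))² = (-5 + (1/16)*(4 + 11*6)²/6²)² = (-5 + (1/16)*(1/36)*(4 + 66)²)² = (-5 + (1/16)*(1/36)*70²)² = (-5 + (1/16)*(1/36)*4900)² = (-5 + 1225/144)² = (505/144)² = 255025/20736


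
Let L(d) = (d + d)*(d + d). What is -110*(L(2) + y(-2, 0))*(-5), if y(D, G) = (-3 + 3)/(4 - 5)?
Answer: 8800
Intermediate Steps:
L(d) = 4*d² (L(d) = (2*d)*(2*d) = 4*d²)
y(D, G) = 0 (y(D, G) = 0/(-1) = 0*(-1) = 0)
-110*(L(2) + y(-2, 0))*(-5) = -110*(4*2² + 0)*(-5) = -110*(4*4 + 0)*(-5) = -110*(16 + 0)*(-5) = -1760*(-5) = -110*(-80) = 8800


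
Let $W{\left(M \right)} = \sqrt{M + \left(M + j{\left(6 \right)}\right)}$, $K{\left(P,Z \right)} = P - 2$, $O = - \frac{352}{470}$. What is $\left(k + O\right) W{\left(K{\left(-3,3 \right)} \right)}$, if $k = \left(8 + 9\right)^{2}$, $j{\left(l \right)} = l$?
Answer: $\frac{135478 i}{235} \approx 576.5 i$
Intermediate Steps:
$O = - \frac{176}{235}$ ($O = \left(-352\right) \frac{1}{470} = - \frac{176}{235} \approx -0.74894$)
$K{\left(P,Z \right)} = -2 + P$
$k = 289$ ($k = 17^{2} = 289$)
$W{\left(M \right)} = \sqrt{6 + 2 M}$ ($W{\left(M \right)} = \sqrt{M + \left(M + 6\right)} = \sqrt{M + \left(6 + M\right)} = \sqrt{6 + 2 M}$)
$\left(k + O\right) W{\left(K{\left(-3,3 \right)} \right)} = \left(289 - \frac{176}{235}\right) \sqrt{6 + 2 \left(-2 - 3\right)} = \frac{67739 \sqrt{6 + 2 \left(-5\right)}}{235} = \frac{67739 \sqrt{6 - 10}}{235} = \frac{67739 \sqrt{-4}}{235} = \frac{67739 \cdot 2 i}{235} = \frac{135478 i}{235}$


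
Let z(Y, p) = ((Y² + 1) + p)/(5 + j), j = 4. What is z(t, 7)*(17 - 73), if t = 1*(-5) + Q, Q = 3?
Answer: -224/3 ≈ -74.667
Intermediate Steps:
t = -2 (t = 1*(-5) + 3 = -5 + 3 = -2)
z(Y, p) = ⅑ + p/9 + Y²/9 (z(Y, p) = ((Y² + 1) + p)/(5 + 4) = ((1 + Y²) + p)/9 = (1 + p + Y²)*(⅑) = ⅑ + p/9 + Y²/9)
z(t, 7)*(17 - 73) = (⅑ + (⅑)*7 + (⅑)*(-2)²)*(17 - 73) = (⅑ + 7/9 + (⅑)*4)*(-56) = (⅑ + 7/9 + 4/9)*(-56) = (4/3)*(-56) = -224/3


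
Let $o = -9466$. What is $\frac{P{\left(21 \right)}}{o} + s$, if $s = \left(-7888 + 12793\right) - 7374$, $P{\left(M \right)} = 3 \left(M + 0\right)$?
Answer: $- \frac{23371617}{9466} \approx -2469.0$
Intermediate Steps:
$P{\left(M \right)} = 3 M$
$s = -2469$ ($s = 4905 - 7374 = -2469$)
$\frac{P{\left(21 \right)}}{o} + s = \frac{3 \cdot 21}{-9466} - 2469 = 63 \left(- \frac{1}{9466}\right) - 2469 = - \frac{63}{9466} - 2469 = - \frac{23371617}{9466}$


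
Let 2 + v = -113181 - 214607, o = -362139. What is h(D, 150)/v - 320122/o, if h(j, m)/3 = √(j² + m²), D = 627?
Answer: 320122/362139 - 9*√46181/327790 ≈ 0.87807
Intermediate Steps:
v = -327790 (v = -2 + (-113181 - 214607) = -2 - 327788 = -327790)
h(j, m) = 3*√(j² + m²)
h(D, 150)/v - 320122/o = (3*√(627² + 150²))/(-327790) - 320122/(-362139) = (3*√(393129 + 22500))*(-1/327790) - 320122*(-1/362139) = (3*√415629)*(-1/327790) + 320122/362139 = (3*(3*√46181))*(-1/327790) + 320122/362139 = (9*√46181)*(-1/327790) + 320122/362139 = -9*√46181/327790 + 320122/362139 = 320122/362139 - 9*√46181/327790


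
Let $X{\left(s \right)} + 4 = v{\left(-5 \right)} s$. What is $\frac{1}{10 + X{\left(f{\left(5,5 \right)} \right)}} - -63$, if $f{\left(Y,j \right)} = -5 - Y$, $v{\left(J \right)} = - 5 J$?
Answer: $\frac{15371}{244} \approx 62.996$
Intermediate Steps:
$X{\left(s \right)} = -4 + 25 s$ ($X{\left(s \right)} = -4 + \left(-5\right) \left(-5\right) s = -4 + 25 s$)
$\frac{1}{10 + X{\left(f{\left(5,5 \right)} \right)}} - -63 = \frac{1}{10 + \left(-4 + 25 \left(-5 - 5\right)\right)} - -63 = \frac{1}{10 + \left(-4 + 25 \left(-5 - 5\right)\right)} + 63 = \frac{1}{10 + \left(-4 + 25 \left(-10\right)\right)} + 63 = \frac{1}{10 - 254} + 63 = \frac{1}{-244} + 63 = - \frac{1}{244} + 63 = \frac{15371}{244}$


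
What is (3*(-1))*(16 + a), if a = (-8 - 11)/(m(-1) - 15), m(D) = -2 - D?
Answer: -825/16 ≈ -51.563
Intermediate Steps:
a = 19/16 (a = (-8 - 11)/((-2 - 1*(-1)) - 15) = -19/((-2 + 1) - 15) = -19/(-1 - 15) = -19/(-16) = -19*(-1/16) = 19/16 ≈ 1.1875)
(3*(-1))*(16 + a) = (3*(-1))*(16 + 19/16) = -3*275/16 = -825/16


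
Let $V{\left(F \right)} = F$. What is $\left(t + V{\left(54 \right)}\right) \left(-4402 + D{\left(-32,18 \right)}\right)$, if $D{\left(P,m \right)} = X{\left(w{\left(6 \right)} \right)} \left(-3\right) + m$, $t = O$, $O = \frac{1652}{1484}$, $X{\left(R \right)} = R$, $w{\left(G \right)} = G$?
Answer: $- \frac{12858242}{53} \approx -2.4261 \cdot 10^{5}$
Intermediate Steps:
$O = \frac{59}{53}$ ($O = 1652 \cdot \frac{1}{1484} = \frac{59}{53} \approx 1.1132$)
$t = \frac{59}{53} \approx 1.1132$
$D{\left(P,m \right)} = -18 + m$ ($D{\left(P,m \right)} = 6 \left(-3\right) + m = -18 + m$)
$\left(t + V{\left(54 \right)}\right) \left(-4402 + D{\left(-32,18 \right)}\right) = \left(\frac{59}{53} + 54\right) \left(-4402 + \left(-18 + 18\right)\right) = \frac{2921 \left(-4402 + 0\right)}{53} = \frac{2921}{53} \left(-4402\right) = - \frac{12858242}{53}$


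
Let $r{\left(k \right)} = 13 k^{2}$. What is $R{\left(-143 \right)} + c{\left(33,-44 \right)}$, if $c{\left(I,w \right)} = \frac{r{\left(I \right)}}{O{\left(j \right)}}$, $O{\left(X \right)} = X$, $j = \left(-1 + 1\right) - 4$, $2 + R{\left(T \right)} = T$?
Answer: $- \frac{14737}{4} \approx -3684.3$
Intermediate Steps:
$R{\left(T \right)} = -2 + T$
$j = -4$ ($j = 0 - 4 = -4$)
$c{\left(I,w \right)} = - \frac{13 I^{2}}{4}$ ($c{\left(I,w \right)} = \frac{13 I^{2}}{-4} = 13 I^{2} \left(- \frac{1}{4}\right) = - \frac{13 I^{2}}{4}$)
$R{\left(-143 \right)} + c{\left(33,-44 \right)} = \left(-2 - 143\right) - \frac{13 \cdot 33^{2}}{4} = -145 - \frac{14157}{4} = - \frac{14737}{4}$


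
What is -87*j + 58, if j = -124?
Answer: 10846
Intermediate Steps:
-87*j + 58 = -87*(-124) + 58 = 10788 + 58 = 10846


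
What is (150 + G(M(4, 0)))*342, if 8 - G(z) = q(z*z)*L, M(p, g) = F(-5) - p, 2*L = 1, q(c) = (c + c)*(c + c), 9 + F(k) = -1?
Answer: -26222508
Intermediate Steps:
F(k) = -10 (F(k) = -9 - 1 = -10)
q(c) = 4*c² (q(c) = (2*c)*(2*c) = 4*c²)
L = ½ (L = (½)*1 = ½ ≈ 0.50000)
M(p, g) = -10 - p
G(z) = 8 - 2*z⁴ (G(z) = 8 - 4*(z*z)²/2 = 8 - 4*(z²)²/2 = 8 - 4*z⁴/2 = 8 - 2*z⁴)
(150 + G(M(4, 0)))*342 = (150 + (8 - 2*(-10 - 1*4)⁴))*342 = (150 + (8 - 2*(-10 - 4)⁴))*342 = (150 + (8 - 2*(-14)⁴))*342 = (150 + (8 - 2*38416))*342 = (150 + (8 - 76832))*342 = (150 - 76824)*342 = -76674*342 = -26222508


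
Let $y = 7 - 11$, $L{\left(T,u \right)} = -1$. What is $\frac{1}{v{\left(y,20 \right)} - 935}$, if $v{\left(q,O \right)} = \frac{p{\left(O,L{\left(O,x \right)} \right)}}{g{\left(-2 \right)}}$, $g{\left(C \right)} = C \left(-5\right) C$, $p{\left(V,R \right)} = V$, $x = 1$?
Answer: $- \frac{1}{936} \approx -0.0010684$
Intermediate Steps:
$y = -4$
$g{\left(C \right)} = - 5 C^{2}$ ($g{\left(C \right)} = - 5 C C = - 5 C^{2}$)
$v{\left(q,O \right)} = - \frac{O}{20}$ ($v{\left(q,O \right)} = \frac{O}{\left(-5\right) \left(-2\right)^{2}} = \frac{O}{\left(-5\right) 4} = \frac{O}{-20} = O \left(- \frac{1}{20}\right) = - \frac{O}{20}$)
$\frac{1}{v{\left(y,20 \right)} - 935} = \frac{1}{\left(- \frac{1}{20}\right) 20 - 935} = \frac{1}{-1 - 935} = \frac{1}{-936} = - \frac{1}{936}$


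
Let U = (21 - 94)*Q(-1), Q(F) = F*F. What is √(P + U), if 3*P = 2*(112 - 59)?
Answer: I*√339/3 ≈ 6.1373*I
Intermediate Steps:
Q(F) = F²
P = 106/3 (P = (2*(112 - 59))/3 = (2*53)/3 = (⅓)*106 = 106/3 ≈ 35.333)
U = -73 (U = (21 - 94)*(-1)² = -73*1 = -73)
√(P + U) = √(106/3 - 73) = √(-113/3) = I*√339/3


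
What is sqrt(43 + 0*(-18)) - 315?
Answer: -315 + sqrt(43) ≈ -308.44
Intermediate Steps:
sqrt(43 + 0*(-18)) - 315 = sqrt(43 + 0) - 315 = sqrt(43) - 315 = -315 + sqrt(43)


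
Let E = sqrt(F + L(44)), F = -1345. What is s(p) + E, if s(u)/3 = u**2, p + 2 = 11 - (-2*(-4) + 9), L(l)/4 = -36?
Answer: 192 + I*sqrt(1489) ≈ 192.0 + 38.588*I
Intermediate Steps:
L(l) = -144 (L(l) = 4*(-36) = -144)
E = I*sqrt(1489) (E = sqrt(-1345 - 144) = sqrt(-1489) = I*sqrt(1489) ≈ 38.588*I)
p = -8 (p = -2 + (11 - (-2*(-4) + 9)) = -2 + (11 - (8 + 9)) = -2 + (11 - 1*17) = -2 + (11 - 17) = -2 - 6 = -8)
s(u) = 3*u**2
s(p) + E = 3*(-8)**2 + I*sqrt(1489) = 3*64 + I*sqrt(1489) = 192 + I*sqrt(1489)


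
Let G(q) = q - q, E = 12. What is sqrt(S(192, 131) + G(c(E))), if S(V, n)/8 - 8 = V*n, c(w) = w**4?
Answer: 8*sqrt(3145) ≈ 448.64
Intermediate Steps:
G(q) = 0
S(V, n) = 64 + 8*V*n (S(V, n) = 64 + 8*(V*n) = 64 + 8*V*n)
sqrt(S(192, 131) + G(c(E))) = sqrt((64 + 8*192*131) + 0) = sqrt((64 + 201216) + 0) = sqrt(201280 + 0) = sqrt(201280) = 8*sqrt(3145)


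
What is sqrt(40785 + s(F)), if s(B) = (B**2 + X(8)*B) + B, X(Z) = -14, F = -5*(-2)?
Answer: sqrt(40755) ≈ 201.88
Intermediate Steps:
F = 10
s(B) = B**2 - 13*B (s(B) = (B**2 - 14*B) + B = B**2 - 13*B)
sqrt(40785 + s(F)) = sqrt(40785 + 10*(-13 + 10)) = sqrt(40785 + 10*(-3)) = sqrt(40785 - 30) = sqrt(40755)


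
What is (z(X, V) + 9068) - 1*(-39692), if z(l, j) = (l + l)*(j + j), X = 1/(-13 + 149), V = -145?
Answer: 1657695/34 ≈ 48756.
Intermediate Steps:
X = 1/136 ≈ 0.0073529
z(l, j) = 4*j*l (z(l, j) = (2*l)*(2*j) = 4*j*l)
(z(X, V) + 9068) - 1*(-39692) = (4*(-145)*(1/136) + 9068) - 1*(-39692) = (-145/34 + 9068) + 39692 = 308167/34 + 39692 = 1657695/34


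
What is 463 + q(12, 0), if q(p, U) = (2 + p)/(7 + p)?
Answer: 8811/19 ≈ 463.74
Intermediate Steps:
q(p, U) = (2 + p)/(7 + p)
463 + q(12, 0) = 463 + (2 + 12)/(7 + 12) = 463 + 14/19 = 8811/19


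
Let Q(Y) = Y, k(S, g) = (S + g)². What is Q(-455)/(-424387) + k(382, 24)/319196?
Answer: 17524872428/33865658213 ≈ 0.51748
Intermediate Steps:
Q(-455)/(-424387) + k(382, 24)/319196 = -455/(-424387) + (382 + 24)²/319196 = -455*(-1/424387) + 406²*(1/319196) = 455/424387 + 164836*(1/319196) = 455/424387 + 41209/79799 = 17524872428/33865658213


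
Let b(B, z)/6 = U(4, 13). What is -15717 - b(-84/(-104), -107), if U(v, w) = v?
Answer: -15741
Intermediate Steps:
b(B, z) = 24 (b(B, z) = 6*4 = 24)
-15717 - b(-84/(-104), -107) = -15717 - 1*24 = -15717 - 24 = -15741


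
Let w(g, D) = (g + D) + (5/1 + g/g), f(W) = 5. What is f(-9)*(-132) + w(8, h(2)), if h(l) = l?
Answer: -644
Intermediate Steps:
w(g, D) = 6 + D + g (w(g, D) = (D + g) + (5*1 + 1) = (D + g) + (5 + 1) = (D + g) + 6 = 6 + D + g)
f(-9)*(-132) + w(8, h(2)) = 5*(-132) + (6 + 2 + 8) = -660 + 16 = -644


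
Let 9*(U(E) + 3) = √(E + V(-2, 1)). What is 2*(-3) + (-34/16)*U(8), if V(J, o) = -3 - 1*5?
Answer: 3/8 ≈ 0.37500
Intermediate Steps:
V(J, o) = -8 (V(J, o) = -3 - 5 = -8)
U(E) = -3 + √(-8 + E)/9 (U(E) = -3 + √(E - 8)/9 = -3 + √(-8 + E)/9)
2*(-3) + (-34/16)*U(8) = 2*(-3) + (-34/16)*(-3 + √(-8 + 8)/9) = -6 + (-34*1/16)*(-3 + √0/9) = -6 - 17*(-3 + (⅑)*0)/8 = -6 - 17*(-3 + 0)/8 = -6 - 17/8*(-3) = -6 + 51/8 = 3/8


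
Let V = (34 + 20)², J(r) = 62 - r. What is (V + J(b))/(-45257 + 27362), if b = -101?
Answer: -3079/17895 ≈ -0.17206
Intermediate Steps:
V = 2916 (V = 54² = 2916)
(V + J(b))/(-45257 + 27362) = (2916 + (62 - 1*(-101)))/(-45257 + 27362) = (2916 + (62 + 101))/(-17895) = (2916 + 163)*(-1/17895) = 3079*(-1/17895) = -3079/17895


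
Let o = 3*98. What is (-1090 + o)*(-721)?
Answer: 573916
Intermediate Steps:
o = 294
(-1090 + o)*(-721) = (-1090 + 294)*(-721) = -796*(-721) = 573916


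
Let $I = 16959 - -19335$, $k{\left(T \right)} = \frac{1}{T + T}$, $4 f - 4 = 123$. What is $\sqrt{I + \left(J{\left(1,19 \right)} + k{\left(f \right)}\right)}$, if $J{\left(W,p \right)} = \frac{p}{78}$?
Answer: $\frac{\sqrt{3561513422298}}{9906} \approx 190.51$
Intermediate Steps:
$J{\left(W,p \right)} = \frac{p}{78}$ ($J{\left(W,p \right)} = p \frac{1}{78} = \frac{p}{78}$)
$f = \frac{127}{4}$ ($f = 1 + \frac{1}{4} \cdot 123 = 1 + \frac{123}{4} = \frac{127}{4} \approx 31.75$)
$k{\left(T \right)} = \frac{1}{2 T}$
$I = 36294$ ($I = 16959 + 19335 = 36294$)
$\sqrt{I + \left(J{\left(1,19 \right)} + k{\left(f \right)}\right)} = \sqrt{36294 + \left(\frac{1}{78} \cdot 19 + \frac{1}{2 \cdot \frac{127}{4}}\right)} = \sqrt{36294 + \left(\frac{19}{78} + \frac{1}{2} \cdot \frac{4}{127}\right)} = \sqrt{36294 + \left(\frac{19}{78} + \frac{2}{127}\right)} = \sqrt{36294 + \frac{2569}{9906}} = \sqrt{\frac{359530933}{9906}} = \frac{\sqrt{3561513422298}}{9906}$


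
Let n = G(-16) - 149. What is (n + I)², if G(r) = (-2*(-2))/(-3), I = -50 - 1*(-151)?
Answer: 21904/9 ≈ 2433.8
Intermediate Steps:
I = 101 (I = -50 + 151 = 101)
G(r) = -4/3 (G(r) = -⅓*4 = -4/3)
n = -451/3 (n = -4/3 - 149 = -451/3 ≈ -150.33)
(n + I)² = (-451/3 + 101)² = (-148/3)² = 21904/9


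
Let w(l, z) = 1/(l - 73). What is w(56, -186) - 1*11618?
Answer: -197507/17 ≈ -11618.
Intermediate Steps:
w(l, z) = 1/(-73 + l)
w(56, -186) - 1*11618 = 1/(-73 + 56) - 1*11618 = 1/(-17) - 11618 = -1/17 - 11618 = -197507/17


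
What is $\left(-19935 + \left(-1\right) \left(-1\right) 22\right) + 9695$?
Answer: $-10218$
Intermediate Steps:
$\left(-19935 + \left(-1\right) \left(-1\right) 22\right) + 9695 = \left(-19935 + 1 \cdot 22\right) + 9695 = \left(-19935 + 22\right) + 9695 = -19913 + 9695 = -10218$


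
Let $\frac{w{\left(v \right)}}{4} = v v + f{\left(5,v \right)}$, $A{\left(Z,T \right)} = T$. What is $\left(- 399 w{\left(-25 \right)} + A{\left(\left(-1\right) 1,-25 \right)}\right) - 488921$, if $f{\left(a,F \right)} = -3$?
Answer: $-1481658$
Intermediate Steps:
$w{\left(v \right)} = -12 + 4 v^{2}$ ($w{\left(v \right)} = 4 \left(v v - 3\right) = 4 \left(v^{2} - 3\right) = 4 \left(-3 + v^{2}\right) = -12 + 4 v^{2}$)
$\left(- 399 w{\left(-25 \right)} + A{\left(\left(-1\right) 1,-25 \right)}\right) - 488921 = \left(- 399 \left(-12 + 4 \left(-25\right)^{2}\right) - 25\right) - 488921 = \left(- 399 \left(-12 + 4 \cdot 625\right) - 25\right) - 488921 = \left(- 399 \left(-12 + 2500\right) - 25\right) - 488921 = \left(\left(-399\right) 2488 - 25\right) - 488921 = \left(-992712 - 25\right) - 488921 = -992737 - 488921 = -1481658$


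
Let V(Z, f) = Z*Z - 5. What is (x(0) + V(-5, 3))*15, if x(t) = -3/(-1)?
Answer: 345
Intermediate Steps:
x(t) = 3 (x(t) = -3*(-1) = 3)
V(Z, f) = -5 + Z² (V(Z, f) = Z² - 5 = -5 + Z²)
(x(0) + V(-5, 3))*15 = (3 + (-5 + (-5)²))*15 = (3 + (-5 + 25))*15 = (3 + 20)*15 = 23*15 = 345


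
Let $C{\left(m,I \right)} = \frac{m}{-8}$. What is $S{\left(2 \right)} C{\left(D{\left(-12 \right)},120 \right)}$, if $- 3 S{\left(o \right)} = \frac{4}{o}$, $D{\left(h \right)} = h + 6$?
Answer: $- \frac{1}{2} \approx -0.5$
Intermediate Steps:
$D{\left(h \right)} = 6 + h$
$C{\left(m,I \right)} = - \frac{m}{8}$ ($C{\left(m,I \right)} = m \left(- \frac{1}{8}\right) = - \frac{m}{8}$)
$S{\left(o \right)} = - \frac{4}{3 o}$ ($S{\left(o \right)} = - \frac{4 \frac{1}{o}}{3} = - \frac{4}{3 o}$)
$S{\left(2 \right)} C{\left(D{\left(-12 \right)},120 \right)} = - \frac{4}{3 \cdot 2} \left(- \frac{6 - 12}{8}\right) = \left(- \frac{4}{3}\right) \frac{1}{2} \left(\left(- \frac{1}{8}\right) \left(-6\right)\right) = \left(- \frac{2}{3}\right) \frac{3}{4} = - \frac{1}{2}$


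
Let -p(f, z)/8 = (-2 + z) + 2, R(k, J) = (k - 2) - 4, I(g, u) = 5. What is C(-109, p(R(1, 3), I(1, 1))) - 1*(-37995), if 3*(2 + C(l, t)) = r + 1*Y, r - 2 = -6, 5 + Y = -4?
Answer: 113966/3 ≈ 37989.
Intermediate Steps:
Y = -9 (Y = -5 - 4 = -9)
r = -4 (r = 2 - 6 = -4)
R(k, J) = -6 + k (R(k, J) = (-2 + k) - 4 = -6 + k)
p(f, z) = -8*z (p(f, z) = -8*((-2 + z) + 2) = -8*z)
C(l, t) = -19/3 (C(l, t) = -2 + (-4 + 1*(-9))/3 = -2 + (-4 - 9)/3 = -2 + (1/3)*(-13) = -2 - 13/3 = -19/3)
C(-109, p(R(1, 3), I(1, 1))) - 1*(-37995) = -19/3 - 1*(-37995) = -19/3 + 37995 = 113966/3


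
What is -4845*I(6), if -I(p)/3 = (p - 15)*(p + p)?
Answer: -1569780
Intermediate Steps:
I(p) = -6*p*(-15 + p) (I(p) = -3*(p - 15)*(p + p) = -3*(-15 + p)*2*p = -6*p*(-15 + p))
-4845*I(6) = -29070*6*(15 - 1*6) = -29070*6*(15 - 6) = -29070*6*9 = -4845*324 = -1569780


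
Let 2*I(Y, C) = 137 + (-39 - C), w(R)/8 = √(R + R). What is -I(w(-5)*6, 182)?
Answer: 42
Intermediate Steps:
w(R) = 8*√2*√R (w(R) = 8*√(R + R) = 8*√(2*R) = 8*(√2*√R) = 8*√2*√R)
I(Y, C) = 49 - C/2 (I(Y, C) = (137 + (-39 - C))/2 = (98 - C)/2 = 49 - C/2)
-I(w(-5)*6, 182) = -(49 - ½*182) = -(49 - 91) = -1*(-42) = 42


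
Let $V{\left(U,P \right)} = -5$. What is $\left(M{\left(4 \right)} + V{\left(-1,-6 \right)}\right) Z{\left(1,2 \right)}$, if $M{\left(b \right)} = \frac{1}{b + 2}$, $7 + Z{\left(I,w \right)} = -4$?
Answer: $\frac{319}{6} \approx 53.167$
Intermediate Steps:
$Z{\left(I,w \right)} = -11$ ($Z{\left(I,w \right)} = -7 - 4 = -11$)
$M{\left(b \right)} = \frac{1}{2 + b}$
$\left(M{\left(4 \right)} + V{\left(-1,-6 \right)}\right) Z{\left(1,2 \right)} = \left(\frac{1}{2 + 4} - 5\right) \left(-11\right) = \left(\frac{1}{6} - 5\right) \left(-11\right) = \left(- \frac{29}{6}\right) \left(-11\right) = \frac{319}{6}$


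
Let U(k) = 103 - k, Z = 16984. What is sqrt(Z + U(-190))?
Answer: sqrt(17277) ≈ 131.44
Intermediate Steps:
sqrt(Z + U(-190)) = sqrt(16984 + (103 - 1*(-190))) = sqrt(16984 + (103 + 190)) = sqrt(16984 + 293) = sqrt(17277)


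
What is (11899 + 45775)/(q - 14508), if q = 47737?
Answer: 57674/33229 ≈ 1.7357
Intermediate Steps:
(11899 + 45775)/(q - 14508) = (11899 + 45775)/(47737 - 14508) = 57674/33229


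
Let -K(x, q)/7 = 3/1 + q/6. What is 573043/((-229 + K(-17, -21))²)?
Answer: 2292172/203401 ≈ 11.269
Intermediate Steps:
K(x, q) = -21 - 7*q/6 (K(x, q) = -7*(3/1 + q/6) = -7*(3*1 + q*(⅙)) = -7*(3 + q/6) = -21 - 7*q/6)
573043/((-229 + K(-17, -21))²) = 573043/((-229 + (-21 - 7/6*(-21)))²) = 573043/((-229 + (-21 + 49/2))²) = 573043/((-229 + 7/2)²) = 573043/((-451/2)²) = 573043/(203401/4) = 573043*(4/203401) = 2292172/203401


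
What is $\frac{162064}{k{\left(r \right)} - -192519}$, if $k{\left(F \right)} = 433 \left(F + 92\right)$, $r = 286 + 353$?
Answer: $\frac{81032}{254521} \approx 0.31837$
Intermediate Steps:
$r = 639$
$k{\left(F \right)} = 39836 + 433 F$ ($k{\left(F \right)} = 433 \left(92 + F\right) = 39836 + 433 F$)
$\frac{162064}{k{\left(r \right)} - -192519} = \frac{162064}{\left(39836 + 433 \cdot 639\right) - -192519} = \frac{162064}{\left(39836 + 276687\right) + 192519} = \frac{162064}{316523 + 192519} = \frac{162064}{509042} = 162064 \cdot \frac{1}{509042} = \frac{81032}{254521}$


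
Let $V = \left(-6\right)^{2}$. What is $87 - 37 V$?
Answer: $-1245$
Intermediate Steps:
$V = 36$
$87 - 37 V = 87 - 1332 = -1245$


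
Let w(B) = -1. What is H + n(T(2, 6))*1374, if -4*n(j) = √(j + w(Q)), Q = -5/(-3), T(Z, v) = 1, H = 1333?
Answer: 1333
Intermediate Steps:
Q = 5/3 (Q = -5*(-⅓) = 5/3 ≈ 1.6667)
n(j) = -√(-1 + j)/4 (n(j) = -√(j - 1)/4 = -√(-1 + j)/4)
H + n(T(2, 6))*1374 = 1333 - √(-1 + 1)/4*1374 = 1333 - √0/4*1374 = 1333 - ¼*0*1374 = 1333 + 0*1374 = 1333 + 0 = 1333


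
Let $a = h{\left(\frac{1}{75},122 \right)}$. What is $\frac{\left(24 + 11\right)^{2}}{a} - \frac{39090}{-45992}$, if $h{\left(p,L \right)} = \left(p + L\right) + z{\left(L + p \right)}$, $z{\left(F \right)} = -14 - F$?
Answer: $- \frac{1992605}{22996} \approx -86.65$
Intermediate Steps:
$h{\left(p,L \right)} = -14$ ($h{\left(p,L \right)} = \left(p + L\right) - \left(14 + L + p\right) = \left(L + p\right) - \left(14 + L + p\right) = -14$)
$a = -14$
$\frac{\left(24 + 11\right)^{2}}{a} - \frac{39090}{-45992} = \frac{\left(24 + 11\right)^{2}}{-14} - \frac{39090}{-45992} = 35^{2} \left(- \frac{1}{14}\right) - - \frac{19545}{22996} = 1225 \left(- \frac{1}{14}\right) + \frac{19545}{22996} = - \frac{175}{2} + \frac{19545}{22996} = - \frac{1992605}{22996}$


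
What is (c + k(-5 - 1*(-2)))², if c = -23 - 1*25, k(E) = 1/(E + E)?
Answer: 83521/36 ≈ 2320.0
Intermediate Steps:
k(E) = 1/(2*E)
c = -48 (c = -23 - 25 = -48)
(c + k(-5 - 1*(-2)))² = (-48 + 1/(2*(-5 - 1*(-2))))² = (-48 + 1/(2*(-5 + 2)))² = (-48 + (½)/(-3))² = (-48 + (½)*(-⅓))² = (-48 - ⅙)² = (-289/6)² = 83521/36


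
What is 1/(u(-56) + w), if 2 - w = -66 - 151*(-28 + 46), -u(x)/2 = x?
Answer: 1/2898 ≈ 0.00034507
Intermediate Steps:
u(x) = -2*x
w = 2786 (w = 2 - (-66 - 151*(-28 + 46)) = 2 - (-66 - 151*18) = 2 - (-66 - 2718) = 2 - 1*(-2784) = 2 + 2784 = 2786)
1/(u(-56) + w) = 1/(-2*(-56) + 2786) = 1/(112 + 2786) = 1/2898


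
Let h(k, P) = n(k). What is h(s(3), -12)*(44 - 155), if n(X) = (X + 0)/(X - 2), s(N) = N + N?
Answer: -333/2 ≈ -166.50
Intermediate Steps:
s(N) = 2*N
n(X) = X/(-2 + X)
h(k, P) = k/(-2 + k)
h(s(3), -12)*(44 - 155) = ((2*3)/(-2 + 2*3))*(44 - 155) = (6/(-2 + 6))*(-111) = (6/4)*(-111) = (6*(¼))*(-111) = (3/2)*(-111) = -333/2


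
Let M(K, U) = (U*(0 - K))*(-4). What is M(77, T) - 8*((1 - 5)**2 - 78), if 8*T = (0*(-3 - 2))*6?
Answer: 496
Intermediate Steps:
T = 0 (T = ((0*(-3 - 2))*6)/8 = ((0*(-5))*6)/8 = (0*6)/8 = (1/8)*0 = 0)
M(K, U) = 4*K*U (M(K, U) = (U*(-K))*(-4) = -K*U*(-4) = 4*K*U)
M(77, T) - 8*((1 - 5)**2 - 78) = 4*77*0 - 8*((1 - 5)**2 - 78) = 0 - 8*((-4)**2 - 78) = 0 - 8*(16 - 78) = 0 - 8*(-62) = 0 - 1*(-496) = 0 + 496 = 496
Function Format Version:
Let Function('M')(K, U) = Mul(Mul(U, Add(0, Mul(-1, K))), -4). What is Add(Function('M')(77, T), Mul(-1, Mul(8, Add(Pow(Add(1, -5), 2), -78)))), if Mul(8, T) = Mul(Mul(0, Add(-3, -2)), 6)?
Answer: 496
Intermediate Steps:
T = 0 (T = Mul(Rational(1, 8), Mul(Mul(0, Add(-3, -2)), 6)) = Mul(Rational(1, 8), Mul(Mul(0, -5), 6)) = Mul(Rational(1, 8), Mul(0, 6)) = Mul(Rational(1, 8), 0) = 0)
Function('M')(K, U) = Mul(4, K, U) (Function('M')(K, U) = Mul(Mul(U, Mul(-1, K)), -4) = Mul(Mul(-1, K, U), -4) = Mul(4, K, U))
Add(Function('M')(77, T), Mul(-1, Mul(8, Add(Pow(Add(1, -5), 2), -78)))) = Add(Mul(4, 77, 0), Mul(-1, Mul(8, Add(Pow(Add(1, -5), 2), -78)))) = Add(0, Mul(-1, Mul(8, Add(Pow(-4, 2), -78)))) = Add(0, Mul(-1, Mul(8, Add(16, -78)))) = Add(0, Mul(-1, Mul(8, -62))) = Add(0, Mul(-1, -496)) = Add(0, 496) = 496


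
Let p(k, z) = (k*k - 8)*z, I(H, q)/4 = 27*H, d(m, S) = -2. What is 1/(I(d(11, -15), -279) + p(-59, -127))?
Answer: -1/441287 ≈ -2.2661e-6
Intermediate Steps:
I(H, q) = 108*H (I(H, q) = 4*(27*H) = 108*H)
p(k, z) = z*(-8 + k²) (p(k, z) = (k² - 8)*z = (-8 + k²)*z = z*(-8 + k²))
1/(I(d(11, -15), -279) + p(-59, -127)) = 1/(108*(-2) - 127*(-8 + (-59)²)) = 1/(-216 - 127*(-8 + 3481)) = 1/(-216 - 127*3473) = 1/(-216 - 441071) = 1/(-441287) = -1/441287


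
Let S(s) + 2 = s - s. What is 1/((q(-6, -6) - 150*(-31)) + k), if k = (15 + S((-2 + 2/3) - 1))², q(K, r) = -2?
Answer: 1/4817 ≈ 0.00020760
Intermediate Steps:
S(s) = -2 (S(s) = -2 + (s - s) = -2 + 0 = -2)
k = 169 (k = (15 - 2)² = 13² = 169)
1/((q(-6, -6) - 150*(-31)) + k) = 1/((-2 - 150*(-31)) + 169) = 1/((-2 + 4650) + 169) = 1/(4648 + 169) = 1/4817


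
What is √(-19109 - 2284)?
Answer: 3*I*√2377 ≈ 146.26*I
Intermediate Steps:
√(-19109 - 2284) = √(-21393) = 3*I*√2377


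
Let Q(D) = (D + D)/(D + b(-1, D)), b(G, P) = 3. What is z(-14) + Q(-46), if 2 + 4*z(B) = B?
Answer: -80/43 ≈ -1.8605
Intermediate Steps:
z(B) = -½ + B/4
Q(D) = 2*D/(3 + D) (Q(D) = (D + D)/(D + 3) = (2*D)/(3 + D) = 2*D/(3 + D))
z(-14) + Q(-46) = (-½ + (¼)*(-14)) + 2*(-46)/(3 - 46) = (-½ - 7/2) + 2*(-46)/(-43) = -4 + 2*(-46)*(-1/43) = -4 + 92/43 = -80/43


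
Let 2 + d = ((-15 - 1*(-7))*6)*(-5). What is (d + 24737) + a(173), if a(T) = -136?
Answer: 24839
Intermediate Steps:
d = 238 (d = -2 + ((-15 - 1*(-7))*6)*(-5) = -2 + ((-15 + 7)*6)*(-5) = -2 - 8*6*(-5) = -2 - 48*(-5) = -2 + 240 = 238)
(d + 24737) + a(173) = (238 + 24737) - 136 = 24975 - 136 = 24839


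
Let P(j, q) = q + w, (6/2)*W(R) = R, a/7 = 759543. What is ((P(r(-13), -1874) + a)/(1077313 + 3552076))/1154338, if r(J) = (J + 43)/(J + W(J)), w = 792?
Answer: 5315719/5343879639482 ≈ 9.9473e-7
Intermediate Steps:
a = 5316801 (a = 7*759543 = 5316801)
W(R) = R/3
r(J) = 3*(43 + J)/(4*J) (r(J) = (J + 43)/(J + J/3) = (43 + J)/((4*J/3)) = (43 + J)*(3/(4*J)) = 3*(43 + J)/(4*J))
P(j, q) = 792 + q (P(j, q) = q + 792 = 792 + q)
((P(r(-13), -1874) + a)/(1077313 + 3552076))/1154338 = (((792 - 1874) + 5316801)/(1077313 + 3552076))/1154338 = ((-1082 + 5316801)/4629389)*(1/1154338) = (5315719*(1/4629389))*(1/1154338) = (5315719/4629389)*(1/1154338) = 5315719/5343879639482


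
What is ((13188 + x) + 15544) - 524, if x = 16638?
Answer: 44846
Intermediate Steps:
((13188 + x) + 15544) - 524 = ((13188 + 16638) + 15544) - 524 = (29826 + 15544) - 524 = 45370 - 524 = 44846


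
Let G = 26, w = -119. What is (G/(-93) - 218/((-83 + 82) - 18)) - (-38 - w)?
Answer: -123347/1767 ≈ -69.806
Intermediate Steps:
(G/(-93) - 218/((-83 + 82) - 18)) - (-38 - w) = (26/(-93) - 218/((-83 + 82) - 18)) - (-38 - 1*(-119)) = (26*(-1/93) - 218/(-1 - 18)) - (-38 + 119) = (-26/93 - 218/(-19)) - 1*81 = (-26/93 - 218*(-1/19)) - 81 = (-26/93 + 218/19) - 81 = 19780/1767 - 81 = -123347/1767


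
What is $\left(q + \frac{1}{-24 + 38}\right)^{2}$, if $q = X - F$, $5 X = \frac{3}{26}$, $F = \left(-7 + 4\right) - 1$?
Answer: $\frac{3470769}{207025} \approx 16.765$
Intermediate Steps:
$F = -4$ ($F = -3 - 1 = -4$)
$X = \frac{3}{130}$ ($X = \frac{3 \cdot \frac{1}{26}}{5} = \frac{1}{5} \cdot \frac{3}{26} = \frac{3}{130} \approx 0.023077$)
$q = \frac{523}{130}$ ($q = \frac{3}{130} - -4 = \frac{3}{130} + 4 = \frac{523}{130} \approx 4.0231$)
$\left(q + \frac{1}{-24 + 38}\right)^{2} = \left(\frac{523}{130} + \frac{1}{-24 + 38}\right)^{2} = \left(\frac{523}{130} + \frac{1}{14}\right)^{2} = \left(\frac{1863}{455}\right)^{2} = \frac{3470769}{207025}$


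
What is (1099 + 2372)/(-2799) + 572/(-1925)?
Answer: -250991/163275 ≈ -1.5372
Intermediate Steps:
(1099 + 2372)/(-2799) + 572/(-1925) = 3471*(-1/2799) + 572*(-1/1925) = -1157/933 - 52/175 = -250991/163275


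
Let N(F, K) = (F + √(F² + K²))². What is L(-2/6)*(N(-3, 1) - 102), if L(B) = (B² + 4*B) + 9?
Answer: -5810/9 - 140*√10/3 ≈ -793.13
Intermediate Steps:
L(B) = 9 + B² + 4*B
L(-2/6)*(N(-3, 1) - 102) = (9 + (-2/6)² + 4*(-2/6))*((-3 + √((-3)² + 1²))² - 102) = (9 + (-2*⅙)² + 4*(-2*⅙))*((-3 + √(9 + 1))² - 102) = (9 + (-⅓)² + 4*(-⅓))*((-3 + √10)² - 102) = (9 + ⅑ - 4/3)*(-102 + (-3 + √10)²) = 70*(-102 + (-3 + √10)²)/9 = -2380/3 + 70*(-3 + √10)²/9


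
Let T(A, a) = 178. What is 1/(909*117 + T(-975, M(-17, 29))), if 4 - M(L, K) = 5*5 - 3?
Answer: 1/106531 ≈ 9.3869e-6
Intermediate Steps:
M(L, K) = -18 (M(L, K) = 4 - (5*5 - 3) = 4 - (25 - 3) = 4 - 1*22 = 4 - 22 = -18)
1/(909*117 + T(-975, M(-17, 29))) = 1/(909*117 + 178) = 1/(106353 + 178) = 1/106531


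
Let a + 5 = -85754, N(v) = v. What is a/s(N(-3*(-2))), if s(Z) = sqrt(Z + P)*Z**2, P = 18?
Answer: -85759*sqrt(6)/432 ≈ -486.26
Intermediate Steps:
a = -85759 (a = -5 - 85754 = -85759)
s(Z) = Z**2*sqrt(18 + Z) (s(Z) = sqrt(Z + 18)*Z**2 = sqrt(18 + Z)*Z**2 = Z**2*sqrt(18 + Z))
a/s(N(-3*(-2))) = -85759*1/(36*sqrt(18 - 3*(-2))) = -85759*1/(36*sqrt(18 + 6)) = -85759*sqrt(6)/432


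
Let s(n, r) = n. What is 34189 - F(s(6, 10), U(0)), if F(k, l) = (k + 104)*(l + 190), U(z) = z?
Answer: 13289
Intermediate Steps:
F(k, l) = (104 + k)*(190 + l)
34189 - F(s(6, 10), U(0)) = 34189 - (19760 + 104*0 + 190*6 + 6*0) = 34189 - (19760 + 0 + 1140 + 0) = 34189 - 1*20900 = 34189 - 20900 = 13289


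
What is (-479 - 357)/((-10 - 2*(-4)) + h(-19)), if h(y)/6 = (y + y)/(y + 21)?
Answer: 209/29 ≈ 7.2069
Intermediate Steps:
h(y) = 12*y/(21 + y) (h(y) = 6*((y + y)/(y + 21)) = 6*((2*y)/(21 + y)) = 6*(2*y/(21 + y)) = 12*y/(21 + y))
(-479 - 357)/((-10 - 2*(-4)) + h(-19)) = (-479 - 357)/((-10 - 2*(-4)) + 12*(-19)/(21 - 19)) = -836/((-10 + 8) + 12*(-19)/2) = -836/(-2 + 12*(-19)*(1/2)) = -836/(-2 - 114) = -836/(-116) = -836*(-1/116) = 209/29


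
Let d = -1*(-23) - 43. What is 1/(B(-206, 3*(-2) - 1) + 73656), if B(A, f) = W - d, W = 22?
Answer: 1/73698 ≈ 1.3569e-5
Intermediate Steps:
d = -20 (d = 23 - 43 = -20)
B(A, f) = 42 (B(A, f) = 22 - 1*(-20) = 22 + 20 = 42)
1/(B(-206, 3*(-2) - 1) + 73656) = 1/(42 + 73656) = 1/73698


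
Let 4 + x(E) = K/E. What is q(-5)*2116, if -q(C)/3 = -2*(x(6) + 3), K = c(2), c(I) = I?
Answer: -8464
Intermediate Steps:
K = 2
x(E) = -4 + 2/E
q(C) = -4 (q(C) = -(-6)*((-4 + 2/6) + 3) = -(-6)*((-4 + 2*(⅙)) + 3) = -(-6)*((-4 + ⅓) + 3) = -(-6)*(-11/3 + 3) = -(-6)*(-2)/3 = -3*4/3 = -4)
q(-5)*2116 = -4*2116 = -8464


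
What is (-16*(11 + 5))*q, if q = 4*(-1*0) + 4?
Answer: -1024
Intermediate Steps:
q = 4 (q = 4*0 + 4 = 0 + 4 = 4)
(-16*(11 + 5))*q = -16*(11 + 5)*4 = -16*16*4 = -256*4 = -1024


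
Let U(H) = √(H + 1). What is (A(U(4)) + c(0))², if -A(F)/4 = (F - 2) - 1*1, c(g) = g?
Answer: 224 - 96*√5 ≈ 9.3375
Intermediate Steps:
U(H) = √(1 + H)
A(F) = 12 - 4*F (A(F) = -4*((F - 2) - 1*1) = -4*((-2 + F) - 1) = -4*(-3 + F) = 12 - 4*F)
(A(U(4)) + c(0))² = ((12 - 4*√(1 + 4)) + 0)² = ((12 - 4*√5) + 0)² = (12 - 4*√5)²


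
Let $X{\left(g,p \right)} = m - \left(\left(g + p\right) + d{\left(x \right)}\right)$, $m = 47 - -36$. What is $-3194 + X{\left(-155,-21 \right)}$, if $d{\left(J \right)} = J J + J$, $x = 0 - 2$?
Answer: $-2937$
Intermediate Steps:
$x = -2$
$d{\left(J \right)} = J + J^{2}$ ($d{\left(J \right)} = J^{2} + J = J + J^{2}$)
$m = 83$ ($m = 47 + 36 = 83$)
$X{\left(g,p \right)} = 81 - g - p$ ($X{\left(g,p \right)} = 83 - \left(\left(g + p\right) - 2 \left(1 - 2\right)\right) = 83 - \left(\left(g + p\right) - -2\right) = 83 - \left(\left(g + p\right) + 2\right) = 83 - \left(2 + g + p\right) = 81 - g - p$)
$-3194 + X{\left(-155,-21 \right)} = -3194 - -257 = -3194 + \left(81 + 155 + 21\right) = -3194 + 257 = -2937$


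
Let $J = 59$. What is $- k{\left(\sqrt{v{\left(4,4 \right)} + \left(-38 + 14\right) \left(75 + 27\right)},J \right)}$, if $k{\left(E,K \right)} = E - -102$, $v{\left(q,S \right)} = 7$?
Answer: $-102 - i \sqrt{2441} \approx -102.0 - 49.406 i$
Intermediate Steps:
$k{\left(E,K \right)} = 102 + E$ ($k{\left(E,K \right)} = E + 102 = 102 + E$)
$- k{\left(\sqrt{v{\left(4,4 \right)} + \left(-38 + 14\right) \left(75 + 27\right)},J \right)} = - (102 + \sqrt{7 + \left(-38 + 14\right) \left(75 + 27\right)}) = - (102 + \sqrt{7 - 2448}) = - (102 + \sqrt{-2441}) = - (102 + i \sqrt{2441}) = -102 - i \sqrt{2441}$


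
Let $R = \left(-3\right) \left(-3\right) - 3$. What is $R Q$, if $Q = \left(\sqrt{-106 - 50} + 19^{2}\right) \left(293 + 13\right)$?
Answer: $662796 + 3672 i \sqrt{39} \approx 6.628 \cdot 10^{5} + 22932.0 i$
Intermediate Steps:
$R = 6$ ($R = 9 - 3 = 6$)
$Q = 110466 + 612 i \sqrt{39}$ ($Q = \left(\sqrt{-156} + 361\right) 306 = \left(2 i \sqrt{39} + 361\right) 306 = \left(361 + 2 i \sqrt{39}\right) 306 = 110466 + 612 i \sqrt{39} \approx 1.1047 \cdot 10^{5} + 3821.9 i$)
$R Q = 6 \left(110466 + 612 i \sqrt{39}\right) = 662796 + 3672 i \sqrt{39}$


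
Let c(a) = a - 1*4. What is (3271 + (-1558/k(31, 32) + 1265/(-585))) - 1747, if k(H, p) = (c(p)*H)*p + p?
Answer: 2475585577/1626768 ≈ 1521.8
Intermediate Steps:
c(a) = -4 + a (c(a) = a - 4 = -4 + a)
k(H, p) = p + H*p*(-4 + p) (k(H, p) = ((-4 + p)*H)*p + p = (H*(-4 + p))*p + p = H*p*(-4 + p) + p = p + H*p*(-4 + p))
(3271 + (-1558/k(31, 32) + 1265/(-585))) - 1747 = (3271 + (-1558*1/(32*(1 + 31*(-4 + 32))) + 1265/(-585))) - 1747 = (3271 + (-1558*1/(32*(1 + 31*28)) + 1265*(-1/585))) - 1747 = (3271 + (-1558*1/(32*(1 + 868)) - 253/117)) - 1747 = (3271 + (-1558/(32*869) - 253/117)) - 1747 = (3271 + (-1558/27808 - 253/117)) - 1747 = (3271 + (-1558*1/27808 - 253/117)) - 1747 = (3271 + (-779/13904 - 253/117)) - 1747 = (3271 - 3608855/1626768) - 1747 = 5317549273/1626768 - 1747 = 2475585577/1626768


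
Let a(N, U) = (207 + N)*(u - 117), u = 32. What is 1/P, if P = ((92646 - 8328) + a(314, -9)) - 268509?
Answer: -1/228476 ≈ -4.3768e-6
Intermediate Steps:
a(N, U) = -17595 - 85*N (a(N, U) = (207 + N)*(32 - 117) = (207 + N)*(-85) = -17595 - 85*N)
P = -228476 (P = ((92646 - 8328) + (-17595 - 85*314)) - 268509 = (84318 + (-17595 - 26690)) - 268509 = (84318 - 44285) - 268509 = 40033 - 268509 = -228476)
1/P = 1/(-228476) = -1/228476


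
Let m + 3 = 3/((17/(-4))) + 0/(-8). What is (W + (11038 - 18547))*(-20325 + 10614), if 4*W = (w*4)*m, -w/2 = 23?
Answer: 1211495805/17 ≈ 7.1265e+7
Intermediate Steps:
w = -46 (w = -2*23 = -46)
m = -63/17 (m = -3 + (3/((17/(-4))) + 0/(-8)) = -3 + (3/((17*(-1/4))) + 0*(-1/8)) = -3 + (3/(-17/4) + 0) = -3 + (3*(-4/17) + 0) = -3 + (-12/17 + 0) = -3 - 12/17 = -63/17 ≈ -3.7059)
W = 2898/17 (W = (-46*4*(-63/17))/4 = (-184*(-63/17))/4 = (1/4)*(11592/17) = 2898/17 ≈ 170.47)
(W + (11038 - 18547))*(-20325 + 10614) = (2898/17 + (11038 - 18547))*(-20325 + 10614) = (2898/17 - 7509)*(-9711) = -124755/17*(-9711) = 1211495805/17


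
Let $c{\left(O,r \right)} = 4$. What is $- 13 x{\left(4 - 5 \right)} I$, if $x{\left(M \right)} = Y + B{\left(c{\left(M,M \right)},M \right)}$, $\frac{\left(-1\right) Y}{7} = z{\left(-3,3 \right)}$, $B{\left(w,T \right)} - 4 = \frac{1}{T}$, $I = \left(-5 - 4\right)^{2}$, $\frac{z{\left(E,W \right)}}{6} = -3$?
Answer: $-135837$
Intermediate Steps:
$z{\left(E,W \right)} = -18$ ($z{\left(E,W \right)} = 6 \left(-3\right) = -18$)
$I = 81$ ($I = \left(-9\right)^{2} = 81$)
$B{\left(w,T \right)} = 4 + \frac{1}{T}$
$Y = 126$ ($Y = \left(-7\right) \left(-18\right) = 126$)
$x{\left(M \right)} = 130 + \frac{1}{M}$ ($x{\left(M \right)} = 126 + \left(4 + \frac{1}{M}\right) = 130 + \frac{1}{M}$)
$- 13 x{\left(4 - 5 \right)} I = - 13 \left(130 + \frac{1}{4 - 5}\right) 81 = - 13 \left(130 + \frac{1}{-1}\right) 81 = - 13 \left(130 - 1\right) 81 = \left(-13\right) 129 \cdot 81 = \left(-1677\right) 81 = -135837$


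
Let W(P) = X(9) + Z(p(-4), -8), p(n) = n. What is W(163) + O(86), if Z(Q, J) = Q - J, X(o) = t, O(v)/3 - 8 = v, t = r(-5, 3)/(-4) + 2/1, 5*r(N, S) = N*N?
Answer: 1147/4 ≈ 286.75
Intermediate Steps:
r(N, S) = N²/5 (r(N, S) = (N*N)/5 = N²/5)
t = ¾ (t = ((⅕)*(-5)²)/(-4) + 2/1 = ((⅕)*25)*(-¼) + 2*1 = 5*(-¼) + 2 = -5/4 + 2 = ¾ ≈ 0.75000)
O(v) = 24 + 3*v
X(o) = ¾
W(P) = 19/4 (W(P) = ¾ + (-4 - 1*(-8)) = ¾ + (-4 + 8) = ¾ + 4 = 19/4)
W(163) + O(86) = 19/4 + (24 + 3*86) = 19/4 + (24 + 258) = 19/4 + 282 = 1147/4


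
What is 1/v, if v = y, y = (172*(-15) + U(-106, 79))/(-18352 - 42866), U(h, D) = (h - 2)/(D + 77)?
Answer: 265278/11183 ≈ 23.722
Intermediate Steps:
U(h, D) = (-2 + h)/(77 + D)
y = 11183/265278 (y = (172*(-15) + (-2 - 106)/(77 + 79))/(-18352 - 42866) = (-2580 - 108/156)/(-61218) = (-2580 + (1/156)*(-108))*(-1/61218) = (-2580 - 9/13)*(-1/61218) = -33549/13*(-1/61218) = 11183/265278 ≈ 0.042156)
v = 11183/265278 ≈ 0.042156
1/v = 1/(11183/265278) = 265278/11183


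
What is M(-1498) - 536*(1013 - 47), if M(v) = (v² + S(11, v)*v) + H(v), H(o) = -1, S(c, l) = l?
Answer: 3970231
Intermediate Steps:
M(v) = -1 + 2*v² (M(v) = (v² + v*v) - 1 = (v² + v²) - 1 = 2*v² - 1 = -1 + 2*v²)
M(-1498) - 536*(1013 - 47) = (-1 + 2*(-1498)²) - 536*(1013 - 47) = (-1 + 2*2244004) - 536*966 = (-1 + 4488008) - 1*517776 = 4488007 - 517776 = 3970231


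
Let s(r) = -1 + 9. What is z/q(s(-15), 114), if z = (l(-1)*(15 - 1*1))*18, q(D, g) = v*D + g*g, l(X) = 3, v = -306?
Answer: 21/293 ≈ 0.071672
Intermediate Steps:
s(r) = 8
q(D, g) = g² - 306*D (q(D, g) = -306*D + g*g = -306*D + g² = g² - 306*D)
z = 756 (z = (3*(15 - 1*1))*18 = (3*(15 - 1))*18 = (3*14)*18 = 42*18 = 756)
z/q(s(-15), 114) = 756/(114² - 306*8) = 756/(12996 - 2448) = 756/10548 = 756*(1/10548) = 21/293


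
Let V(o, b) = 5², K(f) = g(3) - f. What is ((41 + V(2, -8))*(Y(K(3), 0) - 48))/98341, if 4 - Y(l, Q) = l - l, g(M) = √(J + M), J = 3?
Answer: -2904/98341 ≈ -0.029530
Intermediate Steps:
g(M) = √(3 + M)
K(f) = √6 - f (K(f) = √(3 + 3) - f = √6 - f)
Y(l, Q) = 4 (Y(l, Q) = 4 - (l - l) = 4 - 1*0 = 4 + 0 = 4)
V(o, b) = 25
((41 + V(2, -8))*(Y(K(3), 0) - 48))/98341 = ((41 + 25)*(4 - 48))/98341 = (66*(-44))*(1/98341) = -2904*1/98341 = -2904/98341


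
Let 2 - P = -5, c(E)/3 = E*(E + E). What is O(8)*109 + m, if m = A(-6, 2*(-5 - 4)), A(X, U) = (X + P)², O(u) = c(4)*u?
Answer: 83713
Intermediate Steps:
c(E) = 6*E² (c(E) = 3*(E*(E + E)) = 3*(E*(2*E)) = 3*(2*E²) = 6*E²)
P = 7 (P = 2 - 1*(-5) = 2 + 5 = 7)
O(u) = 96*u (O(u) = (6*4²)*u = (6*16)*u = 96*u)
A(X, U) = (7 + X)² (A(X, U) = (X + 7)² = (7 + X)²)
m = 1 (m = (7 - 6)² = 1² = 1)
O(8)*109 + m = (96*8)*109 + 1 = 768*109 + 1 = 83712 + 1 = 83713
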